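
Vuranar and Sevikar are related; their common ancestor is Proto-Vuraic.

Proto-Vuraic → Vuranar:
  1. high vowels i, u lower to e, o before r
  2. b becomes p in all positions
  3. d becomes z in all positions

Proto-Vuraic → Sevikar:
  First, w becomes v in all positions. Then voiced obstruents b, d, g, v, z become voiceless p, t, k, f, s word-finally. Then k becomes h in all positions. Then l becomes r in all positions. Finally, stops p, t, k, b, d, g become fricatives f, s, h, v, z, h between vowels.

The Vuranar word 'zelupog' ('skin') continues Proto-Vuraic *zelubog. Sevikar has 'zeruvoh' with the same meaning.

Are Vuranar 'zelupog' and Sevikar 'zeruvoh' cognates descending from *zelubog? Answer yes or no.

Derive the expected Sevikar reflex of *zelubog:
Sevikar: start from *zelubog.
  rule 1: no change — zelubog
  rule 2 (final devoicing): zelubog → zelubok
  rule 3 (unconditioned shift): zelubok → zeluboh
  rule 4 (unconditioned shift): zeluboh → zeruboh
  rule 5 (intervocalic lenition): zeruboh → zeruvoh
  ⇒ Sevikar zeruvoh
Sevikar 'zeruvoh' matches the regular reflex exactly, so the pair is cognate.

yes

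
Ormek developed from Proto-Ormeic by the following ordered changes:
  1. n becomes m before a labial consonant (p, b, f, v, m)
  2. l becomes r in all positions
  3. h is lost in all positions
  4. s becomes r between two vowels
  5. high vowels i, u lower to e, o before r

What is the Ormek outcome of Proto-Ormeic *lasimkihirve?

rarimkierve

Ormek: start from *lasimkihirve.
  rule 1: no change — lasimkihirve
  rule 2 (unconditioned shift): lasimkihirve → rasimkihirve
  rule 3 (h-loss): rasimkihirve → rasimkiirve
  rule 4 (rhotacism): rasimkiirve → rarimkiirve
  rule 5 (pre-rhotic lowering): rarimkiirve → rarimkierve
  ⇒ Ormek rarimkierve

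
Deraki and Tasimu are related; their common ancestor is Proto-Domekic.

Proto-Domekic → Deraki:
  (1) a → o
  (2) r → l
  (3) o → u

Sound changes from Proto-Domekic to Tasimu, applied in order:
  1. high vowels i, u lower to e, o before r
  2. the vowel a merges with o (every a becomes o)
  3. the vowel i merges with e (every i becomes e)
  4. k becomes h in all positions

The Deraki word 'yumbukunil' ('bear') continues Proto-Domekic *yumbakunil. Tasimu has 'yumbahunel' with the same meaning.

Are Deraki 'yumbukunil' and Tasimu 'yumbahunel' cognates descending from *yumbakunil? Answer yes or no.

Derive the expected Tasimu reflex of *yumbakunil:
Tasimu: start from *yumbakunil.
  rule 1: no change — yumbakunil
  rule 2 (vowel merger): yumbakunil → yumbokunil
  rule 3 (vowel merger): yumbokunil → yumbokunel
  rule 4 (unconditioned shift): yumbokunel → yumbohunel
  ⇒ Tasimu yumbohunel
The regular Tasimu reflex would be 'yumbohunel', but the attested form is 'yumbahunel'. The correspondence is irregular, so they are not cognates (the Tasimu form has a different source).

no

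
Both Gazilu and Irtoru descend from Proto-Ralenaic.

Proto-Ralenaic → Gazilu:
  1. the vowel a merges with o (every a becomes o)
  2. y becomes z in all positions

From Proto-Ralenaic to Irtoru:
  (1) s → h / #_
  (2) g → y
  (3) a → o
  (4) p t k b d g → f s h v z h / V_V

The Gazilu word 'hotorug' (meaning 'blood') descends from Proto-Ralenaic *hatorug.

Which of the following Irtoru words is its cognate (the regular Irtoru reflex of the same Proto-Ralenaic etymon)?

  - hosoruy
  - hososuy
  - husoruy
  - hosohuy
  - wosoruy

Irtoru: start from *hatorug.
  rule 1: no change — hatorug
  rule 2 (unconditioned shift): hatorug → hatoruy
  rule 3 (vowel merger): hatoruy → hotoruy
  rule 4 (intervocalic lenition): hotoruy → hosoruy
  ⇒ Irtoru hosoruy
Only 'hosoruy' matches the regular Irtoru development of *hatorug.

hosoruy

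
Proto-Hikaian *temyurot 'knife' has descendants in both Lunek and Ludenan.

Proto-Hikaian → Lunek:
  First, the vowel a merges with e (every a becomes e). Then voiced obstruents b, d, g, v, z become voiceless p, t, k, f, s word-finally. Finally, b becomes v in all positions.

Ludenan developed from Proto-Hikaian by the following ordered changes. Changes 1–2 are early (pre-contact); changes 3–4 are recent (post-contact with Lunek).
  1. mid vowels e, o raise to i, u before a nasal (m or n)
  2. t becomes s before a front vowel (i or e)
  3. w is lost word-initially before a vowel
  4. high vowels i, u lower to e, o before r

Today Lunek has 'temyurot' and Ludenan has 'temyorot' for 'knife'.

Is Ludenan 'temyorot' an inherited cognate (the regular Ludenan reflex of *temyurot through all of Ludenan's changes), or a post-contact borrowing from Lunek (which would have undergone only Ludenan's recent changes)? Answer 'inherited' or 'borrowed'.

borrowed

If inherited, *temyurot would pass through all of Ludenan's changes:
Ludenan: start from *temyurot.
  rule 1 (pre-nasal raising): temyurot → timyurot
  rule 2 (palatalisation): timyurot → simyurot
  rule 3: no change — simyurot
  rule 4 (pre-rhotic lowering): simyurot → simyorot
  ⇒ Ludenan simyorot
If borrowed from Lunek 'temyurot' after the early changes, it would undergo only the recent ones:
  rule 3 (glide loss): no change (temyurot)
  rule 4 (pre-rhotic lowering): temyurot → temyorot
  ⇒ as a loan: temyorot
Ludenan 'temyorot' matches the loan outcome 'temyorot', not the inherited 'simyorot' — it skipped the early Ludenan changes, so it was borrowed from Lunek.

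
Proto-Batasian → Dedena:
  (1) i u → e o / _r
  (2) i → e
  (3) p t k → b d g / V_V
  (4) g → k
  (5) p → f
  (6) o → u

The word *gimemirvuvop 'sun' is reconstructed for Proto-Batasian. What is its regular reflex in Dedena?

Dedena: *gimemirvuvop
  gimemirvuvop → gimemervuvop   [pre-rhotic lowering]
  gimemervuvop → gememervuvop   [vowel merger]
  gememervuvop (rule 3 does not apply)
  gememervuvop → kememervuvop   [unconditioned shift]
  kememervuvop → kememervuvof   [unconditioned shift]
  kememervuvof → kememervuvuf   [vowel merger]
  giving Dedena kememervuvuf.

kememervuvuf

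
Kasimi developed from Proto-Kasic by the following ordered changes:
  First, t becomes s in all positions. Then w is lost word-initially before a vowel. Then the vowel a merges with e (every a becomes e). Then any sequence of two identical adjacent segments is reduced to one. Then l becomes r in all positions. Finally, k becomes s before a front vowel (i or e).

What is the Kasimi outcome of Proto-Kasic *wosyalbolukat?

Kasimi: *wosyalbolukat > wosyalbolukas > osyalbolukas > osyelbolukes > osyerborukes > osyerboruses  (by unconditioned shift, glide loss, vowel merger, unconditioned shift, palatalisation)

osyerboruses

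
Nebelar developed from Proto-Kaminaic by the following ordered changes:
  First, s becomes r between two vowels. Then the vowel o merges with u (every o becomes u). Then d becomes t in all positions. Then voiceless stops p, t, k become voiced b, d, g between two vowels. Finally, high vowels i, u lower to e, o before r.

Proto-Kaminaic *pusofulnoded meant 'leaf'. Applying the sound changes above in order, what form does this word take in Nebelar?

Nebelar: *pusofulnoded
  pusofulnoded → purofulnoded   [rhotacism]
  purofulnoded → purufulnuded   [vowel merger]
  purufulnuded → purufulnutet   [unconditioned shift]
  purufulnutet → purufulnudet   [intervocalic voicing]
  purufulnudet → porufulnudet   [pre-rhotic lowering]
  giving Nebelar porufulnudet.

porufulnudet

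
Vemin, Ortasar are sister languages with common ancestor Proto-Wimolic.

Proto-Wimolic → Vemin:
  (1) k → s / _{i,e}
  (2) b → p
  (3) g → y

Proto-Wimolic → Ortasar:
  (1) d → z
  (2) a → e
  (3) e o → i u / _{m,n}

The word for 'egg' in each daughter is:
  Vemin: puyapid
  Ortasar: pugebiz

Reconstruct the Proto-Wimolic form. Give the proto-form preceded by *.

*pugabid

Position 4: Vemin has a, Ortasar has e. Vemin preserves a here (none of its changes turn any other segment into a), so the proto-segment is *a.
Position 5: Vemin has p, Ortasar has b. Ortasar preserves b here (none of its changes turn any other segment into b), so the proto-segment is *b.
This points to *pugabid. Verify forward in each daughter:
Vemin: *pugabid
  pugabid (rule 1 does not apply)
  pugabid → pugapid   [unconditioned shift]
  pugapid → puyapid   [unconditioned shift]
  giving Vemin puyapid.
Ortasar: *pugabid > pugabiz > pugebiz  (by unconditioned shift, vowel merger)
Only *pugabid yields all of Vemin puyapid, Ortasar pugebiz.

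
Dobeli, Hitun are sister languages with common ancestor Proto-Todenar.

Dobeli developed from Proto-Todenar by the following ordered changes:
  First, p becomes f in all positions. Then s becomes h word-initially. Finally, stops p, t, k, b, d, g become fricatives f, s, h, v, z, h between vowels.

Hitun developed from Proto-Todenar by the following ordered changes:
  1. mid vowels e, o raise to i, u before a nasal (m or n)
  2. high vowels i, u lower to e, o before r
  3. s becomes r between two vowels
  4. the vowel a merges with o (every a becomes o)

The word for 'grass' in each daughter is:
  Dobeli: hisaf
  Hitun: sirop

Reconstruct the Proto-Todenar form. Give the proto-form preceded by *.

Position 4: Dobeli has a, Hitun has o. Dobeli preserves a here (none of its changes turn any other segment into a), so the proto-segment is *a.
Position 5: Dobeli has f, Hitun has p. Hitun preserves p here (none of its changes turn any other segment into p), so the proto-segment is *p.
Position 1: Dobeli has h, Hitun has s. Hitun preserves s here (none of its changes turn any other segment into s), so the proto-segment is *s.
This points to *sisap. Verify forward in each daughter:
Dobeli: *sisap > sisaf > hisaf  (by unconditioned shift, debuccalisation)
Hitun: start from *sisap.
  rule 1: no change — sisap
  rule 2: no change — sisap
  rule 3 (rhotacism): sisap → sirap
  rule 4 (vowel merger): sirap → sirop
  ⇒ Hitun sirop
Only *sisap yields all of Dobeli hisaf, Hitun sirop.

*sisap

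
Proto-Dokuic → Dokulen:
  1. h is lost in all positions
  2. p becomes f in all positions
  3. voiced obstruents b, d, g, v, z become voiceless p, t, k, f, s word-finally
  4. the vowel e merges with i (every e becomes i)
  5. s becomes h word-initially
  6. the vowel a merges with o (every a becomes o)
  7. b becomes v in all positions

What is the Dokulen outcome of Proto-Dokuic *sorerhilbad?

horirilvot

Dokulen: *sorerhilbad
  sorerhilbad → sorerilbad   [h-loss]
  sorerilbad (rule 2 does not apply)
  sorerilbad → sorerilbat   [final devoicing]
  sorerilbat → soririlbat   [vowel merger]
  soririlbat → horirilbat   [debuccalisation]
  horirilbat → horirilbot   [vowel merger]
  horirilbot → horirilvot   [unconditioned shift]
  giving Dokulen horirilvot.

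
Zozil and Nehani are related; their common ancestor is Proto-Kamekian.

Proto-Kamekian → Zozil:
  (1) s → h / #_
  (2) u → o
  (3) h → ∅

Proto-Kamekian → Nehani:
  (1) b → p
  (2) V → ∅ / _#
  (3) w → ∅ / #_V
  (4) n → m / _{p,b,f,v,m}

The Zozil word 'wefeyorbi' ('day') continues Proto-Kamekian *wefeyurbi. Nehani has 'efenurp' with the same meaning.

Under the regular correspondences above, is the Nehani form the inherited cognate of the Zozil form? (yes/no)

Derive the expected Nehani reflex of *wefeyurbi:
Nehani: *wefeyurbi > wefeyurpi > wefeyurp > efeyurp  (by unconditioned shift, apocope, glide loss)
The regular Nehani reflex would be 'efeyurp', but the attested form is 'efenurp'. The correspondence is irregular, so they are not cognates (the Nehani form has a different source).

no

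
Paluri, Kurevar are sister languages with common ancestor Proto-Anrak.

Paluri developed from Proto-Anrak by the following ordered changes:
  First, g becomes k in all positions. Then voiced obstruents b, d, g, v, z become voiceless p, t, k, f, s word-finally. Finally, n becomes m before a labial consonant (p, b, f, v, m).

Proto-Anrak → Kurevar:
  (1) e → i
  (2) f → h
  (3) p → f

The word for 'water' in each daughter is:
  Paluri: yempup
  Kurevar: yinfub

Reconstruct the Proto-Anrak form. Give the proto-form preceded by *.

*yenpub

Position 6: Paluri has p, Kurevar has b. Kurevar preserves b here (none of its changes turn any other segment into b), so the proto-segment is *b.
Position 2: Paluri has e, Kurevar has i. Paluri preserves e here (none of its changes turn any other segment into e), so the proto-segment is *e.
Verify the candidate proto-form against each daughter:
Paluri: start from *yenpub.
  rule 1: no change — yenpub
  rule 2 (final devoicing): yenpub → yenpup
  rule 3 (nasal place assimilation): yenpup → yempup
  ⇒ Paluri yempup
Kurevar: *yenpub > yinpub > yinfub  (by vowel merger, unconditioned shift)
*yenpub is the unique common source.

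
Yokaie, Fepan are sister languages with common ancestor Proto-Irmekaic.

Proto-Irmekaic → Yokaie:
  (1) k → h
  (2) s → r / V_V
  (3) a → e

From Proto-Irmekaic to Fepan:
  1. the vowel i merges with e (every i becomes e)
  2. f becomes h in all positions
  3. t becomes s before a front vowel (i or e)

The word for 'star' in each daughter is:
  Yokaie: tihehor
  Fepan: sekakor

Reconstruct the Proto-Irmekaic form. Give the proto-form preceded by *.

*tikakor

Position 3: Yokaie has h, Fepan has k. Fepan preserves k here (none of its changes turn any other segment into k), so the proto-segment is *k.
Position 4: Yokaie has e, Fepan has a. Fepan preserves a here (none of its changes turn any other segment into a), so the proto-segment is *a.
Position 2: Yokaie has i, Fepan has e. Yokaie preserves i here (none of its changes turn any other segment into i), so the proto-segment is *i.
Continuing position by position gives *tikakor; check it forward:
Yokaie: *tikakor > tihahor > tihehor  (by unconditioned shift, vowel merger)
Fepan: *tikakor > tekakor > sekakor  (by vowel merger, palatalisation)
*tikakor is the unique common source.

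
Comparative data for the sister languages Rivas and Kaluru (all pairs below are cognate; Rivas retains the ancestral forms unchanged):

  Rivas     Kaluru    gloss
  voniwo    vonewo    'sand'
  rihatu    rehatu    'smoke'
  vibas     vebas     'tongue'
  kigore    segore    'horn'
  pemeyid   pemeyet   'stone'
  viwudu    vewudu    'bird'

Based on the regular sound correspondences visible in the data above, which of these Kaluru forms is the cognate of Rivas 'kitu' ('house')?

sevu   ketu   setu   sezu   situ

setu

kigore ~ segore — Rivas k corresponds to Kaluru s word-initially before a front vowel.
voniwo ~ vonewo, rihatu ~ rehatu — Rivas i corresponds to Kaluru e after a consonant, before a consonant other than r, m, n, p, b, f, v.
Applying these to Rivas 'kitu':
  kitu → situ   (k→s word-initially before a front vowel)
  situ → setu   (i→e after a consonant, before a consonant other than r, m, n, p, b, f, v)
So the Kaluru cognate is 'setu'.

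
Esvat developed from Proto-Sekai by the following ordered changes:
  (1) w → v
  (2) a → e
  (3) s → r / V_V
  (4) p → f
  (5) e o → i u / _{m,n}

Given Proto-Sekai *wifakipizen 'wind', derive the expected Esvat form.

Esvat: start from *wifakipizen.
  rule 1 (unconditioned shift): wifakipizen → vifakipizen
  rule 2 (vowel merger): vifakipizen → vifekipizen
  rule 3: no change — vifekipizen
  rule 4 (unconditioned shift): vifekipizen → vifekifizen
  rule 5 (pre-nasal raising): vifekifizen → vifekifizin
  ⇒ Esvat vifekifizin

vifekifizin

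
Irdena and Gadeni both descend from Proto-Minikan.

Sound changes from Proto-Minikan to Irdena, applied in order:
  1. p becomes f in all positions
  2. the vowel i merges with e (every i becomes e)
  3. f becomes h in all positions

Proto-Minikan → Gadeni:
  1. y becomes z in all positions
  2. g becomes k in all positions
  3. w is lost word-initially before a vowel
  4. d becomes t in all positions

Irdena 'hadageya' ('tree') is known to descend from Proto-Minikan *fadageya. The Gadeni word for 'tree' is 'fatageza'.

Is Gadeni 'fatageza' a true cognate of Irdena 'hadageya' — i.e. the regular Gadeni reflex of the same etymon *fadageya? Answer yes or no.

Derive the expected Gadeni reflex of *fadageya:
Gadeni: start from *fadageya.
  rule 1 (unconditioned shift): fadageya → fadageza
  rule 2 (unconditioned shift): fadageza → fadakeza
  rule 3: no change — fadakeza
  rule 4 (unconditioned shift): fadakeza → fatakeza
  ⇒ Gadeni fatakeza
The regular Gadeni reflex would be 'fatakeza', but the attested form is 'fatageza'. The correspondence is irregular, so they are not cognates (the Gadeni form has a different source).

no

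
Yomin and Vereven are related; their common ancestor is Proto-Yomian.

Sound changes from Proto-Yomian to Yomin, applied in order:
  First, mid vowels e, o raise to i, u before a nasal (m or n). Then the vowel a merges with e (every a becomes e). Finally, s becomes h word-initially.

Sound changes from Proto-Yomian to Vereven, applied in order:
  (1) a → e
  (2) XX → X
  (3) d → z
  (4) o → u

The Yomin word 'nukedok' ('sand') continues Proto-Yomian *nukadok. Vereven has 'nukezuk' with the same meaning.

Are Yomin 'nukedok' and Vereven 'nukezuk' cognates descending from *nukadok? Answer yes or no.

Derive the expected Vereven reflex of *nukadok:
Vereven: *nukadok
  nukadok → nukedok   [vowel merger]
  nukedok (rule 2 does not apply)
  nukedok → nukezok   [unconditioned shift]
  nukezok → nukezuk   [vowel merger]
  giving Vereven nukezuk.
Vereven 'nukezuk' matches the regular reflex exactly, so the pair is cognate.

yes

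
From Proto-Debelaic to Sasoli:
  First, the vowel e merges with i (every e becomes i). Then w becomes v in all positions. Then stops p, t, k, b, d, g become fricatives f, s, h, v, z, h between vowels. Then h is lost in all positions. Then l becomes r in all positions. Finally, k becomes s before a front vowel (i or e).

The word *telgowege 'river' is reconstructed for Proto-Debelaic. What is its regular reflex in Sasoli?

tirgovii

Sasoli: *telgowege > tilgowigi > tilgovigi > tilgovihi > tilgovii > tirgovii  (by vowel merger, unconditioned shift, intervocalic lenition, h-loss, unconditioned shift)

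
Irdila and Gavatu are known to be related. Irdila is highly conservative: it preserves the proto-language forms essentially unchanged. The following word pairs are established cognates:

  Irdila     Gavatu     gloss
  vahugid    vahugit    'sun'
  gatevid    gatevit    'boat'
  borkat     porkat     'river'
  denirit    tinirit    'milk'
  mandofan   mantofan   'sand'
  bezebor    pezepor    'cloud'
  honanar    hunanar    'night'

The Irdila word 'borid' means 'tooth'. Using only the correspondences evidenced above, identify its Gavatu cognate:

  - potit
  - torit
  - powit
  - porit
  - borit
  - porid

borkat ~ porkat — Irdila b corresponds to Gavatu p word-initially before a back vowel.
vahugid ~ vahugit, gatevid ~ gatevit — Irdila d corresponds to Gavatu t word-finally.
Applying these to Irdila 'borid':
  borid → porid   (b→p word-initially before a back vowel)
  porid → porit   (d→t word-finally)
So the Gavatu cognate is 'porit'.

porit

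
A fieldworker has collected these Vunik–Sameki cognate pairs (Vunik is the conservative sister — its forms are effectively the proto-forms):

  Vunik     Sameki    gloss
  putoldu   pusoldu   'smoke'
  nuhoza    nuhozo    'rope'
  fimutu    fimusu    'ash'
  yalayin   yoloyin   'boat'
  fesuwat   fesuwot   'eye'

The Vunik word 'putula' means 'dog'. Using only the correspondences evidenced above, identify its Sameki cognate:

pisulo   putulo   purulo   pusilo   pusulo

fimutu ~ fimusu — Vunik t corresponds to Sameki s between vowels (before a back vowel).
nuhoza ~ nuhozo — Vunik a corresponds to Sameki o word-finally.
Applying these to Vunik 'putula':
  putula → pusula   (t→s between vowels (before a back vowel))
  pusula → pusulo   (a→o word-finally)
So the Sameki cognate is 'pusulo'.

pusulo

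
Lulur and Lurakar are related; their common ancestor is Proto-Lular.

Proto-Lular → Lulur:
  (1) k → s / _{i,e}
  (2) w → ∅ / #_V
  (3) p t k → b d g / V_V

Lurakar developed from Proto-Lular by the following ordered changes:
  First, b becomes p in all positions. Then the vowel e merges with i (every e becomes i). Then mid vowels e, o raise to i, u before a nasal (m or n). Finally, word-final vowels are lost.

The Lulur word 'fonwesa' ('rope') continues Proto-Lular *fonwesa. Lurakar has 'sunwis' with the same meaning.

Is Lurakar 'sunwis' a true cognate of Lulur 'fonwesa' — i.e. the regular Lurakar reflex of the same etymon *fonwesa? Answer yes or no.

Derive the expected Lurakar reflex of *fonwesa:
Lurakar: start from *fonwesa.
  rule 1: no change — fonwesa
  rule 2 (vowel merger): fonwesa → fonwisa
  rule 3 (pre-nasal raising): fonwisa → funwisa
  rule 4 (apocope): funwisa → funwis
  ⇒ Lurakar funwis
The regular Lurakar reflex would be 'funwis', but the attested form is 'sunwis'. The correspondence is irregular, so they are not cognates (the Lurakar form has a different source).

no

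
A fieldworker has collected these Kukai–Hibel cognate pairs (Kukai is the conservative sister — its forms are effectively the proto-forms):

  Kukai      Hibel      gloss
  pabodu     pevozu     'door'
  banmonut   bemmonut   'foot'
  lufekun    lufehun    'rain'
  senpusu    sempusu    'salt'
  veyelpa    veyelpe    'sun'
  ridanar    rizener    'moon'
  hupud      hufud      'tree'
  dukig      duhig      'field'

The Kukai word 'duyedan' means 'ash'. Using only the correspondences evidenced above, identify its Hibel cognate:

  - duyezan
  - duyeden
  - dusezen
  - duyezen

ridanar ~ rizener — Kukai d corresponds to Hibel z between vowels (before a back vowel).
banmonut ~ bemmonut, ridanar ~ rizener — Kukai a corresponds to Hibel e after a consonant, before a nasal.
Applying these to Kukai 'duyedan':
  duyedan → duyezan   (d→z between vowels (before a back vowel))
  duyezan → duyezen   (a→e after a consonant, before a nasal)
So the Hibel cognate is 'duyezen'.

duyezen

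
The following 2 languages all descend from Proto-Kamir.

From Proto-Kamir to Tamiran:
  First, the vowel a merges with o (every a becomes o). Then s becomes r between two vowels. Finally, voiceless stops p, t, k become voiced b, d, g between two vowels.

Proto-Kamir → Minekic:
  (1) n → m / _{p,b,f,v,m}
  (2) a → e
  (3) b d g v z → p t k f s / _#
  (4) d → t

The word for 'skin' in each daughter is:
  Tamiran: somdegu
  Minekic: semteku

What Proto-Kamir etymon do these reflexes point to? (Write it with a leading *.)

Position 6: Tamiran has g, Minekic has k. Taking the neighbouring segments as reconstructed: Tamiran g could go back to *k or *g; Minekic k can only go back to *k — the one source consistent with every daughter is *k.
Position 2: Tamiran has o, Minekic has e. Taking the neighbouring segments as reconstructed: Tamiran o could go back to *a or *o; Minekic e could go back to *a or *e — the one source consistent with every daughter is *a.
Position 4: Tamiran has d, Minekic has t. Taking the neighbouring segments as reconstructed: Tamiran d can only go back to *d; Minekic t could go back to *t or *d — the one source consistent with every daughter is *d.
Verify the candidate proto-form against each daughter:
Tamiran: *samdeku
  samdeku → somdeku   [vowel merger]
  somdeku (rule 2 does not apply)
  somdeku → somdegu   [intervocalic voicing]
  giving Tamiran somdegu.
Minekic: *samdeku > semdeku > semteku  (by vowel merger, unconditioned shift)
*samdeku is the unique common source.

*samdeku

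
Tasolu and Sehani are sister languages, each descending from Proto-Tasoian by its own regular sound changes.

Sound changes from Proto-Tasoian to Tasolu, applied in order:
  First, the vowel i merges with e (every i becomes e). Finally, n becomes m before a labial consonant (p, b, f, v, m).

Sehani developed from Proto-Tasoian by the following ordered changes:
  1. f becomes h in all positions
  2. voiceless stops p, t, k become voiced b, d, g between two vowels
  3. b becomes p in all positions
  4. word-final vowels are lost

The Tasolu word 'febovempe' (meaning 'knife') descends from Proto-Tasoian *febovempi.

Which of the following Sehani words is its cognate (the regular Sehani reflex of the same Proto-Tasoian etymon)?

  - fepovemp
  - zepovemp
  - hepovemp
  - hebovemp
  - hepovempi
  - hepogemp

Sehani: *febovempi
  febovempi → hebovempi   [unconditioned shift]
  hebovempi (rule 2 does not apply)
  hebovempi → hepovempi   [unconditioned shift]
  hepovempi → hepovemp   [apocope]
  giving Sehani hepovemp.

hepovemp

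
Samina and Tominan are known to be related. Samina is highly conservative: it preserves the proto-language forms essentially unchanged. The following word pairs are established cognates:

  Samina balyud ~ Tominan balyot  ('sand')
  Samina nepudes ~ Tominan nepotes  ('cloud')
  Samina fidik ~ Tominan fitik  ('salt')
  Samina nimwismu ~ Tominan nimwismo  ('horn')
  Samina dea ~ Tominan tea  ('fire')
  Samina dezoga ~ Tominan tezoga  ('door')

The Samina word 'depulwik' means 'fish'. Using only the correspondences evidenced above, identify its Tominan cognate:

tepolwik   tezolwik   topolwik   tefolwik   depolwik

dea ~ tea, dezoga ~ tezoga — Samina d corresponds to Tominan t word-initially before a front vowel.
balyud ~ balyot, nepudes ~ nepotes — Samina u corresponds to Tominan o after a consonant, before a consonant other than r, m, n, p, b, f, v.
Applying these to Samina 'depulwik':
  depulwik → tepulwik   (d→t word-initially before a front vowel)
  tepulwik → tepolwik   (u→o after a consonant, before a consonant other than r, m, n, p, b, f, v)
So the Tominan cognate is 'tepolwik'.

tepolwik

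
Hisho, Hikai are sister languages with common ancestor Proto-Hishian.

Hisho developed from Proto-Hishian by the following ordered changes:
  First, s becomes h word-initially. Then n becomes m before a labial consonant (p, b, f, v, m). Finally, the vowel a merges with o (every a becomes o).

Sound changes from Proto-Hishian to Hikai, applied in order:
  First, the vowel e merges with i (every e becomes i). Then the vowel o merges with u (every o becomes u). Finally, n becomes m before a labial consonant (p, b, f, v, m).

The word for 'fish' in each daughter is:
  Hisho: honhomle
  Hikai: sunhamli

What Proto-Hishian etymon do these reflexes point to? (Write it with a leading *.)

*sonhamle

Position 1: Hisho has h, Hikai has s. Hikai preserves s here (none of its changes turn any other segment into s), so the proto-segment is *s.
Position 2: Hisho has o, Hikai has u. Taking the neighbouring segments as reconstructed: Hisho o could go back to *a or *o; Hikai u could go back to *o or *u — the one source consistent with every daughter is *o.
Position 5: Hisho has o, Hikai has a. Hikai preserves a here (none of its changes turn any other segment into a), so the proto-segment is *a.
Continuing position by position gives *sonhamle; check it forward:
Hisho: *sonhamle > honhamle > honhomle  (by debuccalisation, vowel merger)
Hikai: *sonhamle > sonhamli > sunhamli  (by vowel merger, vowel merger)
No other proto-form is consistent with every reflex, so the reconstruction is *sonhamle.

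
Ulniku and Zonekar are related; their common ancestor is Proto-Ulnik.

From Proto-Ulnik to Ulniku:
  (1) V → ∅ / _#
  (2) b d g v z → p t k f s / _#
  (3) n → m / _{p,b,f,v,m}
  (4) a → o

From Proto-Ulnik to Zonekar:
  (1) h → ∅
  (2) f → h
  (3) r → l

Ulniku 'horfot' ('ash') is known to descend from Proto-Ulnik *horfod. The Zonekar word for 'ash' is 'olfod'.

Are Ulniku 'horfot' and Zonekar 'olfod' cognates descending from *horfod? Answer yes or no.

Derive the expected Zonekar reflex of *horfod:
Zonekar: start from *horfod.
  rule 1 (h-loss): horfod → orfod
  rule 2 (unconditioned shift): orfod → orhod
  rule 3 (unconditioned shift): orhod → olhod
  ⇒ Zonekar olhod
The regular Zonekar reflex would be 'olhod', but the attested form is 'olfod'. The correspondence is irregular, so they are not cognates (the Zonekar form has a different source).

no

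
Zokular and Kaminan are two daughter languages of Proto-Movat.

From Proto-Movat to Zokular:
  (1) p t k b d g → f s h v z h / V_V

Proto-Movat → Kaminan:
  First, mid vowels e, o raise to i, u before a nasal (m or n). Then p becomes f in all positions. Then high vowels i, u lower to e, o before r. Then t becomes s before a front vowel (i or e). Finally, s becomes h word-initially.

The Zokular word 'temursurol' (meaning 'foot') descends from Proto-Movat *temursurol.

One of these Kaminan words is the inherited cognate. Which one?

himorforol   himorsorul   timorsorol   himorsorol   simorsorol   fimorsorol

himorsorol

Kaminan: *temursurol
  temursurol → timursurol   [pre-nasal raising]
  timursurol (rule 2 does not apply)
  timursurol → timorsorol   [pre-rhotic lowering]
  timorsorol → simorsorol   [palatalisation]
  simorsorol → himorsorol   [debuccalisation]
  giving Kaminan himorsorol.
Among the options, 'himorsorol' alone shows every Kaminan change applied in order.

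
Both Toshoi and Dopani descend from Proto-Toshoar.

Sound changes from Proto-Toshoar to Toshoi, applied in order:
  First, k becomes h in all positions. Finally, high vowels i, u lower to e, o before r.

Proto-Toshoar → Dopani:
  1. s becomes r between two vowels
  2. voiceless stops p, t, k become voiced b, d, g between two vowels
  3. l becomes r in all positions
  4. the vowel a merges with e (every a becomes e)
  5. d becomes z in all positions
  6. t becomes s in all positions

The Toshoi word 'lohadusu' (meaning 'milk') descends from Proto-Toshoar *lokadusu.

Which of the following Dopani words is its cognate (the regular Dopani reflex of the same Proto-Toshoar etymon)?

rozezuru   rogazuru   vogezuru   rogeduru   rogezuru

rogezuru

Dopani: *lokadusu
  lokadusu → lokaduru   [rhotacism]
  lokaduru → logaduru   [intervocalic voicing]
  logaduru → rogaduru   [unconditioned shift]
  rogaduru → rogeduru   [vowel merger]
  rogeduru → rogezuru   [unconditioned shift]
  rogezuru (rule 6 does not apply)
  giving Dopani rogezuru.
Only 'rogezuru' matches the regular Dopani development of *lokadusu.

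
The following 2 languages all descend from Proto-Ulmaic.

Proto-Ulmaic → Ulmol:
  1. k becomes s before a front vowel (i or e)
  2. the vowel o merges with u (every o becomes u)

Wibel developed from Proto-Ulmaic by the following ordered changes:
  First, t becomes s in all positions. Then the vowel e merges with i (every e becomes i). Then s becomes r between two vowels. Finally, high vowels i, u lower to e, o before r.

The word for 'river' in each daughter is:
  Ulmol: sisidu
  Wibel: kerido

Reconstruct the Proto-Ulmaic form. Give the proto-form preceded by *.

Position 2: Ulmol has i, Wibel has e. Ulmol preserves i here (none of its changes turn any other segment into i), so the proto-segment is *i.
Position 6: Ulmol has u, Wibel has o. Taking the neighbouring segments as reconstructed: Ulmol u could go back to *o or *u; Wibel o can only go back to *o — the one source consistent with every daughter is *o.
Position 1: Ulmol has s, Wibel has k. Wibel preserves k here (none of its changes turn any other segment into k), so the proto-segment is *k.
Verify the candidate proto-form against each daughter:
Ulmol: *kisido
  kisido → sisido   [palatalisation]
  sisido → sisidu   [vowel merger]
  giving Ulmol sisidu.
Wibel: *kisido
  kisido (rule 1 does not apply)
  kisido (rule 2 does not apply)
  kisido → kirido   [rhotacism]
  kirido → kerido   [pre-rhotic lowering]
  giving Wibel kerido.
No other proto-form is consistent with every reflex, so the reconstruction is *kisido.

*kisido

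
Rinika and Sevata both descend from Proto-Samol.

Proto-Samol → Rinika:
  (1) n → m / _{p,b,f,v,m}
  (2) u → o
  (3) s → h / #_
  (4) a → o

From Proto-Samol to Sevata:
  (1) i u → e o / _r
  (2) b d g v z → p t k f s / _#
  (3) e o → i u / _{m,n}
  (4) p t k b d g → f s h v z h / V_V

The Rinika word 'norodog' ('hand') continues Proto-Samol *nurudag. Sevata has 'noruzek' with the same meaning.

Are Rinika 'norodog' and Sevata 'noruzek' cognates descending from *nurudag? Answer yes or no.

no

Derive the expected Sevata reflex of *nurudag:
Sevata: *nurudag
  nurudag → norudag   [pre-rhotic lowering]
  norudag → norudak   [final devoicing]
  norudak (rule 3 does not apply)
  norudak → noruzak   [intervocalic lenition]
  giving Sevata noruzak.
The regular Sevata reflex would be 'noruzak', but the attested form is 'noruzek'. The correspondence is irregular, so they are not cognates (the Sevata form has a different source).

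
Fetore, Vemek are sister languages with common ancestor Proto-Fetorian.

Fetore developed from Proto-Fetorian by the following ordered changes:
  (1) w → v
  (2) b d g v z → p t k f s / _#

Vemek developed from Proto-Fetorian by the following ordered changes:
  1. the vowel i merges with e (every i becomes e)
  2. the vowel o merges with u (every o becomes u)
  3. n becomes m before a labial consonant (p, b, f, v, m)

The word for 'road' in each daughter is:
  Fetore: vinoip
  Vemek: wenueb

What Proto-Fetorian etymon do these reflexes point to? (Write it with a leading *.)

Position 4: Fetore has o, Vemek has u. Fetore preserves o here (none of its changes turn any other segment into o), so the proto-segment is *o.
Position 6: Fetore has p, Vemek has b. Vemek preserves b here (none of its changes turn any other segment into b), so the proto-segment is *b.
Position 1: Fetore has v, Vemek has w. Vemek preserves w here (none of its changes turn any other segment into w), so the proto-segment is *w.
Continuing position by position gives *winoib; check it forward:
Fetore: *winoib
  winoib → vinoib   [unconditioned shift]
  vinoib → vinoip   [final devoicing]
  giving Fetore vinoip.
Vemek: *winoib > wenoeb > wenueb  (by vowel merger, vowel merger)
Only *winoib yields all of Fetore vinoip, Vemek wenueb.

*winoib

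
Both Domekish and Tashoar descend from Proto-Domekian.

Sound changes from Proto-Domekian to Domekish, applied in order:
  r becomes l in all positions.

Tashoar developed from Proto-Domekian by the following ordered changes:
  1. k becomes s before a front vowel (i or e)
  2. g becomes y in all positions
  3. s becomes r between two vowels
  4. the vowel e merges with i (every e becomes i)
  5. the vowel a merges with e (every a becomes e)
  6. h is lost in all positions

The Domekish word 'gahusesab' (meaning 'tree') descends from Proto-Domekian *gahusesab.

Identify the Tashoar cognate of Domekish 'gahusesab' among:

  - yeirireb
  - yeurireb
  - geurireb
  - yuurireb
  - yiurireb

yeurireb

Tashoar: start from *gahusesab.
  rule 1: no change — gahusesab
  rule 2 (unconditioned shift): gahusesab → yahusesab
  rule 3 (rhotacism): yahusesab → yahurerab
  rule 4 (vowel merger): yahurerab → yahurirab
  rule 5 (vowel merger): yahurirab → yehurireb
  rule 6 (h-loss): yehurireb → yeurireb
  ⇒ Tashoar yeurireb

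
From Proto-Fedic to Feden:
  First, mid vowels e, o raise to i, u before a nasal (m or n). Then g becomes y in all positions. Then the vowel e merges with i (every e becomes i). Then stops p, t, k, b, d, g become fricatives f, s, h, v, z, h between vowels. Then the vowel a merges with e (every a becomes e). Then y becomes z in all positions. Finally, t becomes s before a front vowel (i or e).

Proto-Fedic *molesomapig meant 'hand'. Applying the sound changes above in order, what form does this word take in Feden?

molisumefiz

Feden: *molesomapig > molesumapig > molesumapiy > molisumapiy > molisumafiy > molisumefiy > molisumefiz  (by pre-nasal raising, unconditioned shift, vowel merger, intervocalic lenition, vowel merger, unconditioned shift)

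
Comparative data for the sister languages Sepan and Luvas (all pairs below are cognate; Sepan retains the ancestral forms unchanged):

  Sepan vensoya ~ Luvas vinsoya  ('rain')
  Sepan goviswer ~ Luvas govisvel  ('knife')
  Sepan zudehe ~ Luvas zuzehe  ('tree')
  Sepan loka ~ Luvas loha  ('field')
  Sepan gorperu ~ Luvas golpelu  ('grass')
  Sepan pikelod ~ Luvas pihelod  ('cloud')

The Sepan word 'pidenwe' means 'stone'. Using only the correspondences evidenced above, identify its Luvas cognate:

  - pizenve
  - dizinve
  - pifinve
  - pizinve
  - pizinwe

zudehe ~ zuzehe — Sepan d corresponds to Luvas z between vowels (before a front vowel).
vensoya ~ vinsoya — Sepan e corresponds to Luvas i after a consonant, before a nasal.
goviswer ~ govisvel — Sepan w corresponds to Luvas v after a consonant, before a front vowel.
Applying these to Sepan 'pidenwe':
  pidenwe → pizenwe   (d→z between vowels (before a front vowel))
  pizenwe → pizinwe   (e→i after a consonant, before a nasal)
  pizinwe → pizinve   (w→v after a consonant, before a front vowel)
So the Luvas cognate is 'pizinve'.

pizinve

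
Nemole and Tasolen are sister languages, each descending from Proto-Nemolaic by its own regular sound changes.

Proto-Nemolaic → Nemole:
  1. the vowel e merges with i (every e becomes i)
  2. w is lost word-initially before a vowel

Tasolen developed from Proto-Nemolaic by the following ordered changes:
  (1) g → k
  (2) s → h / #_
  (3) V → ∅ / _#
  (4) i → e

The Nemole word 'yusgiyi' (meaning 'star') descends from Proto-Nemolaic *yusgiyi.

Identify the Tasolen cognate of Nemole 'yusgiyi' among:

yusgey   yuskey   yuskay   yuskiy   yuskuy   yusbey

Tasolen: *yusgiyi > yuskiyi > yuskiy > yuskey  (by unconditioned shift, apocope, vowel merger)
The other candidates each miss or misapply at least one Tasolen change.

yuskey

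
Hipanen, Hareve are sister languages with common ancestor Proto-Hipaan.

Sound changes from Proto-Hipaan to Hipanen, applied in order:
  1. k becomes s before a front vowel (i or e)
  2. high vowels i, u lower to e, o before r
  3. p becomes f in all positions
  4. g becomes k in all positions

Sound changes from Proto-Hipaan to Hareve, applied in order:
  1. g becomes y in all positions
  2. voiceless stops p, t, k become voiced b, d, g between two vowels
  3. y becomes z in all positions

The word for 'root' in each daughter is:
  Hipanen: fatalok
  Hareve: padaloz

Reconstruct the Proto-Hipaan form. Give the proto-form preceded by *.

Position 7: Hipanen has k, Hareve has z. Taking the neighbouring segments as reconstructed: Hipanen k could go back to *k or *g; Hareve z could go back to *g or *z or *y — the one source consistent with every daughter is *g.
Position 1: Hipanen has f, Hareve has p. Hareve preserves p here (none of its changes turn any other segment into p), so the proto-segment is *p.
This points to *patalog. Verify forward in each daughter:
Hipanen: *patalog
  patalog (rule 1 does not apply)
  patalog (rule 2 does not apply)
  patalog → fatalog   [unconditioned shift]
  fatalog → fatalok   [unconditioned shift]
  giving Hipanen fatalok.
Hareve: *patalog
  patalog → pataloy   [unconditioned shift]
  pataloy → padaloy   [intervocalic voicing]
  padaloy → padaloz   [unconditioned shift]
  giving Hareve padaloz.
Only *patalog yields all of Hipanen fatalok, Hareve padaloz.

*patalog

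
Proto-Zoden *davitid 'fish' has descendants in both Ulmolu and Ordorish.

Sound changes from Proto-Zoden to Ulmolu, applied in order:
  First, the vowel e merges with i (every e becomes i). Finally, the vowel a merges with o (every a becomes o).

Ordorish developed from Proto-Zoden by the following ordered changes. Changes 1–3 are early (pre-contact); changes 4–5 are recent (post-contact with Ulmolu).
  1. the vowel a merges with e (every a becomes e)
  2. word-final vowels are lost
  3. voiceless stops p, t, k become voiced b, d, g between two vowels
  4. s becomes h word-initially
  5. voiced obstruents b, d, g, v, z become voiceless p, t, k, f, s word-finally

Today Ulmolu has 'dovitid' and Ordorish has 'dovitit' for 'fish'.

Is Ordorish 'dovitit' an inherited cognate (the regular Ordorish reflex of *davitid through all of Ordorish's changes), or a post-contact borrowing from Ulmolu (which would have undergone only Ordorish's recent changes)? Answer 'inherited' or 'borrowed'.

If inherited, *davitid would pass through all of Ordorish's changes:
Ordorish: *davitid > devitid > devidid > devidit  (by vowel merger, intervocalic voicing, final devoicing)
If borrowed from Ulmolu 'dovitid' after the early changes, it would undergo only the recent ones:
  rule 4 (debuccalisation): no change (dovitid)
  rule 5 (final devoicing): dovitid → dovitit
  ⇒ as a loan: dovitit
Ordorish 'dovitit' matches the loan outcome 'dovitit', not the inherited 'devidit' — it skipped the early Ordorish changes, so it was borrowed from Ulmolu.

borrowed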